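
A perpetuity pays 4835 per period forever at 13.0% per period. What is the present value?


PV = PMT / i
= 4835 / 0.13
= 37192.3077


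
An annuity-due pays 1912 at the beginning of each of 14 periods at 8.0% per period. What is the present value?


PV_due = PMT * (1-(1+i)^(-n))/i * (1+i)
PV_immediate = 15762.9811
PV_due = 15762.9811 * 1.08
= 17024.0196


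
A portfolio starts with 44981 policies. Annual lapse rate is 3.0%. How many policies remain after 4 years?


remaining = initial * (1 - lapse)^years
= 44981 * (1 - 0.03)^4
= 44981 * 0.885293
= 39821.3559


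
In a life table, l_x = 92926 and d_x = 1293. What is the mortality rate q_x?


q_x = d_x / l_x
= 1293 / 92926
= 0.0139


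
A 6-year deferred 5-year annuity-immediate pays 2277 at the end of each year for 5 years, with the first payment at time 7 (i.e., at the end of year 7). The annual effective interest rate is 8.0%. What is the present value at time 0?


PV at time 6 of the 5-year annuity-immediate:
a_n = 2277 * (1-(1+0.08)^(-5))/0.08 = 9091.4008
Discount back 6 years to time 0:
PV = 9091.4008 * (1+0.08)^(-6)
= 9091.4008 * 0.63017
= 5729.1246


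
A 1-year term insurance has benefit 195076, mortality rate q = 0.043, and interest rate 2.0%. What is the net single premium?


NSP = benefit * q * v
v = 1/(1+i) = 0.980392
NSP = 195076 * 0.043 * 0.980392
= 8223.7922


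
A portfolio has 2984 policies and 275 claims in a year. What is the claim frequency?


frequency = claims / policies
= 275 / 2984
= 0.0922


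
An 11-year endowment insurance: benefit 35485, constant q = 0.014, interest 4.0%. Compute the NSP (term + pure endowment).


Term component = 4082.3081
Pure endowment = 11_p_x * v^11 * benefit = 0.85634 * 0.649581 * 35485 = 19738.9543
NSP = 23821.2624


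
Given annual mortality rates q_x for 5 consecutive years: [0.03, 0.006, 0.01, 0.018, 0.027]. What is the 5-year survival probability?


p_k = 1 - q_k for each year
Survival = product of (1 - q_k)
= 0.97 * 0.994 * 0.99 * 0.982 * 0.973
= 0.912


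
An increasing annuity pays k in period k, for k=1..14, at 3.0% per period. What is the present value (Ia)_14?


(Ia)_n = sum_{k=1}^{n} k * v^k, v = 1/(1+i)
v = 0.970874
Sum computed term by term:
(Ia)_14 = 79.3102


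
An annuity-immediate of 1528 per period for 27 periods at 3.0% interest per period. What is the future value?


FV = PMT * ((1+i)^n - 1) / i
= 1528 * ((1.03)^27 - 1) / 0.03
= 1528 * (2.221289 - 1) / 0.03
= 62204.32


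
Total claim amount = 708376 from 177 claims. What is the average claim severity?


severity = total / number
= 708376 / 177
= 4002.1243


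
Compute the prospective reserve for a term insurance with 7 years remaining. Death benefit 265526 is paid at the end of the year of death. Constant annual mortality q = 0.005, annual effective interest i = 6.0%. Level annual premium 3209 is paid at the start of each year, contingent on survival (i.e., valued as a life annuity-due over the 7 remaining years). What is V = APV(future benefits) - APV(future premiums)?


v = 1/(1+i) = 0.943396
APV(future benefits) per unit = sum_{k=0}^{6} k_p_x * q * v^(k+1) = 0.027529
APV(future benefits) = 265526 * 0.027529 = 7309.5963
Life annuity-due factor ä_{x:7} = sum_{k=0}^{6} k_p_x * v^k = 5.836093
APV(future premiums) = 3209 * 5.836093 = 18728.0223
V = 7309.5963 - 18728.0223
= -11418.426


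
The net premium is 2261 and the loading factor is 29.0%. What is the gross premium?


Gross = net * (1 + loading)
= 2261 * (1 + 0.29)
= 2261 * 1.29
= 2916.69


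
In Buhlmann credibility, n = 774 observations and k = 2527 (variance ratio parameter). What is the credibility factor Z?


Z = n / (n + k)
= 774 / (774 + 2527)
= 774 / 3301
= 0.2345


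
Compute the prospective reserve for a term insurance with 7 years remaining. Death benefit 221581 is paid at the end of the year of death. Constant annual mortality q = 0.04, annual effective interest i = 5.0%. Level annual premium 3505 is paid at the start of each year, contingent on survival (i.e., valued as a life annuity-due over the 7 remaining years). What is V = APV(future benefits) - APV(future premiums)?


v = 1/(1+i) = 0.952381
APV(future benefits) per unit = sum_{k=0}^{6} k_p_x * q * v^(k+1) = 0.207093
APV(future benefits) = 221581 * 0.207093 = 45887.9781
Life annuity-due factor ä_{x:7} = sum_{k=0}^{6} k_p_x * v^k = 5.436204
APV(future premiums) = 3505 * 5.436204 = 19053.8935
V = 45887.9781 - 19053.8935
= 26834.0846


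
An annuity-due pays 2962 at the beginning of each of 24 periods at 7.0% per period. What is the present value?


PV_due = PMT * (1-(1+i)^(-n))/i * (1+i)
PV_immediate = 33972.1673
PV_due = 33972.1673 * 1.07
= 36350.219


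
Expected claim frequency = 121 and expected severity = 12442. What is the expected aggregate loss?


E[S] = E[N] * E[X]
= 121 * 12442
= 1.5055e+06


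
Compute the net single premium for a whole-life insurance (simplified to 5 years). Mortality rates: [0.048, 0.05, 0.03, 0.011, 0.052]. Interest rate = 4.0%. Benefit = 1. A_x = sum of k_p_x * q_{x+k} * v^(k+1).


v = 0.961538
Year 0: k_p_x=1.0, q=0.048, term=0.046154
Year 1: k_p_x=0.952, q=0.05, term=0.044009
Year 2: k_p_x=0.9044, q=0.03, term=0.02412
Year 3: k_p_x=0.877268, q=0.011, term=0.008249
Year 4: k_p_x=0.867618, q=0.052, term=0.037082
A_x = 0.1596


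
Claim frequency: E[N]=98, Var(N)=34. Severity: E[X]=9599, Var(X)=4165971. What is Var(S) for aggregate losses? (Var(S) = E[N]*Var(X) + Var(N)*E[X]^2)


Var(S) = E[N]*Var(X) + Var(N)*E[X]^2
= 98*4165971 + 34*9599^2
= 408265158 + 3132787234
= 3.5411e+09


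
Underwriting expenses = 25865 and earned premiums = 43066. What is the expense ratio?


Expense ratio = expenses / premiums
= 25865 / 43066
= 0.6006


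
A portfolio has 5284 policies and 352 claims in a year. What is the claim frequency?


frequency = claims / policies
= 352 / 5284
= 0.0666


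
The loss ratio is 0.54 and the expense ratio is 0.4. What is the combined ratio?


Combined ratio = loss ratio + expense ratio
= 0.54 + 0.4
= 0.94


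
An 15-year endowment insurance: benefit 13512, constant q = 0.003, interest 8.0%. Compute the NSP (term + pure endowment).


Term component = 341.2106
Pure endowment = 15_p_x * v^15 * benefit = 0.955933 * 0.315242 * 13512 = 4071.8398
NSP = 4413.0504


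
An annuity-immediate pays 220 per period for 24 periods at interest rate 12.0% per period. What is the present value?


PV = PMT * (1 - (1+i)^(-n)) / i
= 220 * (1 - (1+0.12)^(-24)) / 0.12
= 220 * (1 - 0.065882) / 0.12
= 220 * 7.784316
= 1712.5495


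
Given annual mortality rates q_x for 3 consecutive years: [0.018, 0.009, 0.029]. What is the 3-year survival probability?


p_k = 1 - q_k for each year
Survival = product of (1 - q_k)
= 0.982 * 0.991 * 0.971
= 0.9449


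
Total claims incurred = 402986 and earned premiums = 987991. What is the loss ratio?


Loss ratio = claims / premiums
= 402986 / 987991
= 0.4079


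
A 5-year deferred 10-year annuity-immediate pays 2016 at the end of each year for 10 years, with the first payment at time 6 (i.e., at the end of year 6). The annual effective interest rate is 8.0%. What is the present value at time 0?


PV at time 5 of the 10-year annuity-immediate:
a_n = 2016 * (1-(1+0.08)^(-10))/0.08 = 13527.5241
Discount back 5 years to time 0:
PV = 13527.5241 * (1+0.08)^(-5)
= 13527.5241 * 0.680583
= 9206.6056


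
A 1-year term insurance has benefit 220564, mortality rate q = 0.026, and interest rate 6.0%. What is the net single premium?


NSP = benefit * q * v
v = 1/(1+i) = 0.943396
NSP = 220564 * 0.026 * 0.943396
= 5410.0604


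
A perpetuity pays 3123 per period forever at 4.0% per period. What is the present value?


PV = PMT / i
= 3123 / 0.04
= 78075.0


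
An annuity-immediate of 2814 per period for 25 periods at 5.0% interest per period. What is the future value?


FV = PMT * ((1+i)^n - 1) / i
= 2814 * ((1.05)^25 - 1) / 0.05
= 2814 * (3.386355 - 1) / 0.05
= 134304.0561


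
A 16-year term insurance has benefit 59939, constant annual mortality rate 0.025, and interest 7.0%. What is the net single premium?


NSP = benefit * sum_{k=0}^{n-1} k_p_x * q * v^(k+1)
With constant q=0.025, v=0.934579
Sum = 0.203708
NSP = 59939 * 0.203708
= 12210.0643


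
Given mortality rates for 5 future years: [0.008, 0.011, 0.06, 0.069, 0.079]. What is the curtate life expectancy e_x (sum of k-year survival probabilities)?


e_x = sum_{k=1}^{n} k_p_x
k_p_x values:
  1_p_x = 0.992
  2_p_x = 0.981088
  3_p_x = 0.922223
  4_p_x = 0.858589
  5_p_x = 0.790761
e_x = 4.5447


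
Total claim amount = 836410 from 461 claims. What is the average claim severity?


severity = total / number
= 836410 / 461
= 1814.3384


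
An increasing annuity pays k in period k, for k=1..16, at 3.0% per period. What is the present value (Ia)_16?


(Ia)_n = sum_{k=1}^{n} k * v^k, v = 1/(1+i)
v = 0.970874
Sum computed term by term:
(Ia)_16 = 98.9088


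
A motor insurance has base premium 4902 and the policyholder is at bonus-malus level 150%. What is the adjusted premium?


adjusted = base * BM_level / 100
= 4902 * 150 / 100
= 4902 * 1.5
= 7353.0


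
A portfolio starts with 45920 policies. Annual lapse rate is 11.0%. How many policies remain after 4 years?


remaining = initial * (1 - lapse)^years
= 45920 * (1 - 0.11)^4
= 45920 * 0.627422
= 28811.2371


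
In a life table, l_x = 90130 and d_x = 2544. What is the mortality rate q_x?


q_x = d_x / l_x
= 2544 / 90130
= 0.0282


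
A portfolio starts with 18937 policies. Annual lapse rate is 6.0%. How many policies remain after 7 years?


remaining = initial * (1 - lapse)^years
= 18937 * (1 - 0.06)^7
= 18937 * 0.648478
= 12280.2202


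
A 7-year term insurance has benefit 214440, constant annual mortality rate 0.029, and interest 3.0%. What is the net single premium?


NSP = benefit * sum_{k=0}^{n-1} k_p_x * q * v^(k+1)
With constant q=0.029, v=0.970874
Sum = 0.166273
NSP = 214440 * 0.166273
= 35655.6654


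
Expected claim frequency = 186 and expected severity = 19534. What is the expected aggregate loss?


E[S] = E[N] * E[X]
= 186 * 19534
= 3.6333e+06


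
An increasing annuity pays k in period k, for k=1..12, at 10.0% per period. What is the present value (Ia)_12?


(Ia)_n = sum_{k=1}^{n} k * v^k, v = 1/(1+i)
v = 0.909091
Sum computed term by term:
(Ia)_12 = 36.7149


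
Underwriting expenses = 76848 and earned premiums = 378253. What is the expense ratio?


Expense ratio = expenses / premiums
= 76848 / 378253
= 0.2032


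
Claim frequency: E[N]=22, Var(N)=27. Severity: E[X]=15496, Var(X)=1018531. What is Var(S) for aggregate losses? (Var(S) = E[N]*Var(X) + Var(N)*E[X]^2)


Var(S) = E[N]*Var(X) + Var(N)*E[X]^2
= 22*1018531 + 27*15496^2
= 22407682 + 6483402432
= 6.5058e+09


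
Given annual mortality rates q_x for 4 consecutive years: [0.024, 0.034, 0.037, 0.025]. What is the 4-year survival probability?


p_k = 1 - q_k for each year
Survival = product of (1 - q_k)
= 0.976 * 0.966 * 0.963 * 0.975
= 0.8852


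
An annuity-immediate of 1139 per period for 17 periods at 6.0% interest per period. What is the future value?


FV = PMT * ((1+i)^n - 1) / i
= 1139 * ((1.06)^17 - 1) / 0.06
= 1139 * (2.692773 - 1) / 0.06
= 32134.47


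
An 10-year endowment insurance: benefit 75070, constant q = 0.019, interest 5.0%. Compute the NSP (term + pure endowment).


Term component = 10196.1121
Pure endowment = 10_p_x * v^10 * benefit = 0.825449 * 0.613913 * 75070 = 38042.0138
NSP = 48238.126


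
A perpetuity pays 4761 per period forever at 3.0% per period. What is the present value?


PV = PMT / i
= 4761 / 0.03
= 158700.0


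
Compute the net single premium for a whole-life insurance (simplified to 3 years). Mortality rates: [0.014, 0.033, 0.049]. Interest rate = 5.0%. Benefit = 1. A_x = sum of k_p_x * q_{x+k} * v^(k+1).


v = 0.952381
Year 0: k_p_x=1.0, q=0.014, term=0.013333
Year 1: k_p_x=0.986, q=0.033, term=0.029513
Year 2: k_p_x=0.953462, q=0.049, term=0.040358
A_x = 0.0832


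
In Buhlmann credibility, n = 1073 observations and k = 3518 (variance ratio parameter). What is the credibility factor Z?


Z = n / (n + k)
= 1073 / (1073 + 3518)
= 1073 / 4591
= 0.2337


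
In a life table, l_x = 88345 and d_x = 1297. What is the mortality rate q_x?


q_x = d_x / l_x
= 1297 / 88345
= 0.0147


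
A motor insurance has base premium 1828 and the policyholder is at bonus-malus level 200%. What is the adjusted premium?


adjusted = base * BM_level / 100
= 1828 * 200 / 100
= 1828 * 2.0
= 3656.0


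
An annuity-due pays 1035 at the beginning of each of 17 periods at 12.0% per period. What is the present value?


PV_due = PMT * (1-(1+i)^(-n))/i * (1+i)
PV_immediate = 7368.8176
PV_due = 7368.8176 * 1.12
= 8253.0757


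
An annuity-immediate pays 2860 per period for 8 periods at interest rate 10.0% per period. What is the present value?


PV = PMT * (1 - (1+i)^(-n)) / i
= 2860 * (1 - (1+0.1)^(-8)) / 0.1
= 2860 * (1 - 0.466507) / 0.1
= 2860 * 5.334926
= 15257.8889


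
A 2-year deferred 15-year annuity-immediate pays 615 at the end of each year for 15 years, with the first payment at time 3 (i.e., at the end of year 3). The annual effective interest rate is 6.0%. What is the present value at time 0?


PV at time 2 of the 15-year annuity-immediate:
a_n = 615 * (1-(1+0.06)^(-15))/0.06 = 5973.0331
Discount back 2 years to time 0:
PV = 5973.0331 * (1+0.06)^(-2)
= 5973.0331 * 0.889996
= 5315.9782


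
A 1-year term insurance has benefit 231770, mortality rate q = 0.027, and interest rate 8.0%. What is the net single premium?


NSP = benefit * q * v
v = 1/(1+i) = 0.925926
NSP = 231770 * 0.027 * 0.925926
= 5794.25


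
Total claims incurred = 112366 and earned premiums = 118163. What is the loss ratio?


Loss ratio = claims / premiums
= 112366 / 118163
= 0.9509


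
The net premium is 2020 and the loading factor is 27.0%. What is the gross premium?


Gross = net * (1 + loading)
= 2020 * (1 + 0.27)
= 2020 * 1.27
= 2565.4


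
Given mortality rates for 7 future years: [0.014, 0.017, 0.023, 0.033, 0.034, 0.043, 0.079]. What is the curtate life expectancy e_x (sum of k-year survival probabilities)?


e_x = sum_{k=1}^{n} k_p_x
k_p_x values:
  1_p_x = 0.986
  2_p_x = 0.969238
  3_p_x = 0.946946
  4_p_x = 0.915696
  5_p_x = 0.884563
  6_p_x = 0.846526
  7_p_x = 0.779651
e_x = 6.3286


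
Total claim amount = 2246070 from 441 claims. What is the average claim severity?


severity = total / number
= 2246070 / 441
= 5093.1293


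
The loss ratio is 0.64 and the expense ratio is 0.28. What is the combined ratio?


Combined ratio = loss ratio + expense ratio
= 0.64 + 0.28
= 0.92


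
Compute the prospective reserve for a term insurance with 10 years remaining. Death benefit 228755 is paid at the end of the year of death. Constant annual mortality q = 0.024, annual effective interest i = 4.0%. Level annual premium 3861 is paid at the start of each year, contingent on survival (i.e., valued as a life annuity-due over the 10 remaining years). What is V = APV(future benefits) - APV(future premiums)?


v = 1/(1+i) = 0.961538
APV(future benefits) per unit = sum_{k=0}^{9} k_p_x * q * v^(k+1) = 0.176301
APV(future benefits) = 228755 * 0.176301 = 40329.6965
Life annuity-due factor ä_{x:10} = sum_{k=0}^{9} k_p_x * v^k = 7.639703
APV(future premiums) = 3861 * 7.639703 = 29496.892
V = 40329.6965 - 29496.892
= 10832.8045


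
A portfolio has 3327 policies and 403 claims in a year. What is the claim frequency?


frequency = claims / policies
= 403 / 3327
= 0.1211


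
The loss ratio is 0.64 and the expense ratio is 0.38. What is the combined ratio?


Combined ratio = loss ratio + expense ratio
= 0.64 + 0.38
= 1.02


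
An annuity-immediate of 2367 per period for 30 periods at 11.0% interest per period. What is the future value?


FV = PMT * ((1+i)^n - 1) / i
= 2367 * ((1.11)^30 - 1) / 0.11
= 2367 * (22.892297 - 1) / 0.11
= 471082.4181


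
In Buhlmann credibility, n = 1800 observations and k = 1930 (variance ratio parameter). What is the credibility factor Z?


Z = n / (n + k)
= 1800 / (1800 + 1930)
= 1800 / 3730
= 0.4826


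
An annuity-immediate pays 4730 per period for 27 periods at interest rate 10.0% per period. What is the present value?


PV = PMT * (1 - (1+i)^(-n)) / i
= 4730 * (1 - (1+0.1)^(-27)) / 0.1
= 4730 * (1 - 0.076278) / 0.1
= 4730 * 9.237223
= 43692.0655


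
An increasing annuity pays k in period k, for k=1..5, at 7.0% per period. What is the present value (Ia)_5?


(Ia)_n = sum_{k=1}^{n} k * v^k, v = 1/(1+i)
v = 0.934579
Sum computed term by term:
(Ia)_5 = 11.7469


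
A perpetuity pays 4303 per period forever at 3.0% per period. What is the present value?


PV = PMT / i
= 4303 / 0.03
= 143433.3333


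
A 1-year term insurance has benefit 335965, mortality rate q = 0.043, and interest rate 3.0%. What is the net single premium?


NSP = benefit * q * v
v = 1/(1+i) = 0.970874
NSP = 335965 * 0.043 * 0.970874
= 14025.7233


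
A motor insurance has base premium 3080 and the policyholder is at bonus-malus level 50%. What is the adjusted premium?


adjusted = base * BM_level / 100
= 3080 * 50 / 100
= 3080 * 0.5
= 1540.0


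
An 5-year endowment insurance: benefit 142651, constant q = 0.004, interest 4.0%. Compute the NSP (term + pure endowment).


Term component = 2520.7787
Pure endowment = 5_p_x * v^5 * benefit = 0.980159 * 0.821927 * 142651 = 114922.4341
NSP = 117443.2129


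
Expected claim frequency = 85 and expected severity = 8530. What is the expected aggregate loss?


E[S] = E[N] * E[X]
= 85 * 8530
= 725050


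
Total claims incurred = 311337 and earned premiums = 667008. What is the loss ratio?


Loss ratio = claims / premiums
= 311337 / 667008
= 0.4668


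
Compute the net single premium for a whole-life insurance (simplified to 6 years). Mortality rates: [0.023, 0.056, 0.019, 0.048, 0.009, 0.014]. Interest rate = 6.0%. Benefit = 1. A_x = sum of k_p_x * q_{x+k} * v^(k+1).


v = 0.943396
Year 0: k_p_x=1.0, q=0.023, term=0.021698
Year 1: k_p_x=0.977, q=0.056, term=0.048693
Year 2: k_p_x=0.922288, q=0.019, term=0.014713
Year 3: k_p_x=0.904765, q=0.048, term=0.0344
Year 4: k_p_x=0.861336, q=0.009, term=0.005793
Year 5: k_p_x=0.853584, q=0.014, term=0.008424
A_x = 0.1337


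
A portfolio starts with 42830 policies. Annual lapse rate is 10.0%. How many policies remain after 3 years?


remaining = initial * (1 - lapse)^years
= 42830 * (1 - 0.1)^3
= 42830 * 0.729
= 31223.07


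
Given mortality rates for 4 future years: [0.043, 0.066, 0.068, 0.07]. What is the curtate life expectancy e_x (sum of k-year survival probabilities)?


e_x = sum_{k=1}^{n} k_p_x
k_p_x values:
  1_p_x = 0.957
  2_p_x = 0.893838
  3_p_x = 0.833057
  4_p_x = 0.774743
e_x = 3.4586


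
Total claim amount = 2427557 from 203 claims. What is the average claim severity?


severity = total / number
= 2427557 / 203
= 11958.4089


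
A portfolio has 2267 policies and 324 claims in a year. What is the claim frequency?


frequency = claims / policies
= 324 / 2267
= 0.1429


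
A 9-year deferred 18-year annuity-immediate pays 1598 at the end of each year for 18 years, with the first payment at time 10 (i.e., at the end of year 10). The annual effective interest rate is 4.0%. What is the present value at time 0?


PV at time 9 of the 18-year annuity-immediate:
a_n = 1598 * (1-(1+0.04)^(-18))/0.04 = 20229.5566
Discount back 9 years to time 0:
PV = 20229.5566 * (1+0.04)^(-9)
= 20229.5566 * 0.702587
= 14213.0181


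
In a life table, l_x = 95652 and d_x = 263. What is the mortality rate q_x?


q_x = d_x / l_x
= 263 / 95652
= 0.0027


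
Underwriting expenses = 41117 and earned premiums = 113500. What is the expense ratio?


Expense ratio = expenses / premiums
= 41117 / 113500
= 0.3623


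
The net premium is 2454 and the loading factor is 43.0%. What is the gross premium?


Gross = net * (1 + loading)
= 2454 * (1 + 0.43)
= 2454 * 1.43
= 3509.22


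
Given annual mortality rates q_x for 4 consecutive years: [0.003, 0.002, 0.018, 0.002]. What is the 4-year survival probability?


p_k = 1 - q_k for each year
Survival = product of (1 - q_k)
= 0.997 * 0.998 * 0.982 * 0.998
= 0.9751


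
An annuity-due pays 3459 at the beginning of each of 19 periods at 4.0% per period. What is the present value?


PV_due = PMT * (1-(1+i)^(-n))/i * (1+i)
PV_immediate = 45430.2964
PV_due = 45430.2964 * 1.04
= 47247.5082


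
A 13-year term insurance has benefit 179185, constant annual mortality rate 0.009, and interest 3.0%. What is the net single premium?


NSP = benefit * sum_{k=0}^{n-1} k_p_x * q * v^(k+1)
With constant q=0.009, v=0.970874
Sum = 0.091052
NSP = 179185 * 0.091052
= 16315.065


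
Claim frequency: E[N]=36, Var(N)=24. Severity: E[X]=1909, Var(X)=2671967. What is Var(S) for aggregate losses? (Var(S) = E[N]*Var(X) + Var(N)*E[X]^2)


Var(S) = E[N]*Var(X) + Var(N)*E[X]^2
= 36*2671967 + 24*1909^2
= 96190812 + 87462744
= 1.8365e+08


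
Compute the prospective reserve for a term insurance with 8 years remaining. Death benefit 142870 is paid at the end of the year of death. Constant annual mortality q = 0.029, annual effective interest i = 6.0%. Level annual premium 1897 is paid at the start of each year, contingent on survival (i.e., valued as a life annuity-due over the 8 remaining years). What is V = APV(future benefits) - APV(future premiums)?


v = 1/(1+i) = 0.943396
APV(future benefits) per unit = sum_{k=0}^{7} k_p_x * q * v^(k+1) = 0.16429
APV(future benefits) = 142870 * 0.16429 = 23472.0753
Life annuity-due factor ä_{x:8} = sum_{k=0}^{7} k_p_x * v^k = 6.005073
APV(future premiums) = 1897 * 6.005073 = 11391.624
V = 23472.0753 - 11391.624
= 12080.4512


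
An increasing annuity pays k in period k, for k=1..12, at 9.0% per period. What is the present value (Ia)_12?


(Ia)_n = sum_{k=1}^{n} k * v^k, v = 1/(1+i)
v = 0.917431
Sum computed term by term:
(Ia)_12 = 39.3197


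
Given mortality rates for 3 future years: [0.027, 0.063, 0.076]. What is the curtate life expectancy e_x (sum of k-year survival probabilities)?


e_x = sum_{k=1}^{n} k_p_x
k_p_x values:
  1_p_x = 0.973
  2_p_x = 0.911701
  3_p_x = 0.842412
e_x = 2.7271


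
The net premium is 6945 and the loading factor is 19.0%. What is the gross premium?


Gross = net * (1 + loading)
= 6945 * (1 + 0.19)
= 6945 * 1.19
= 8264.55


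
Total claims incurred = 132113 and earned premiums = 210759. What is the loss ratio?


Loss ratio = claims / premiums
= 132113 / 210759
= 0.6268


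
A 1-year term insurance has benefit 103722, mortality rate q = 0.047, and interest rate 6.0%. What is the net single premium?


NSP = benefit * q * v
v = 1/(1+i) = 0.943396
NSP = 103722 * 0.047 * 0.943396
= 4598.9943


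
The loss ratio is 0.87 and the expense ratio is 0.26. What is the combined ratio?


Combined ratio = loss ratio + expense ratio
= 0.87 + 0.26
= 1.13


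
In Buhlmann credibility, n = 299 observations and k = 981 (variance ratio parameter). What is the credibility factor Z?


Z = n / (n + k)
= 299 / (299 + 981)
= 299 / 1280
= 0.2336


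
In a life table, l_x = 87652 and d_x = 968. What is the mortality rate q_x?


q_x = d_x / l_x
= 968 / 87652
= 0.011


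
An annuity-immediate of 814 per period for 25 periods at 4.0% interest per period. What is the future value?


FV = PMT * ((1+i)^n - 1) / i
= 814 * ((1.04)^25 - 1) / 0.04
= 814 * (2.665836 - 1) / 0.04
= 33899.7693


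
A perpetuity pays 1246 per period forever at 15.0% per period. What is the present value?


PV = PMT / i
= 1246 / 0.15
= 8306.6667


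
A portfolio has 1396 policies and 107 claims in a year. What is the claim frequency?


frequency = claims / policies
= 107 / 1396
= 0.0766


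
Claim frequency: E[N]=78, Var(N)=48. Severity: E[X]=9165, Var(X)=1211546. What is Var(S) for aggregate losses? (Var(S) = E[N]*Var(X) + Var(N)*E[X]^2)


Var(S) = E[N]*Var(X) + Var(N)*E[X]^2
= 78*1211546 + 48*9165^2
= 94500588 + 4031866800
= 4.1264e+09


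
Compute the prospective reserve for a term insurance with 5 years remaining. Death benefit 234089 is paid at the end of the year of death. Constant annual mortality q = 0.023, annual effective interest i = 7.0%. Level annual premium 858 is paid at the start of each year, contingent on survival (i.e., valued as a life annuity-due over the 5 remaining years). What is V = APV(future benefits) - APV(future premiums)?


v = 1/(1+i) = 0.934579
APV(future benefits) per unit = sum_{k=0}^{4} k_p_x * q * v^(k+1) = 0.090348
APV(future benefits) = 234089 * 0.090348 = 21149.5376
Life annuity-due factor ä_{x:5} = sum_{k=0}^{4} k_p_x * v^k = 4.203159
APV(future premiums) = 858 * 4.203159 = 3606.3104
V = 21149.5376 - 3606.3104
= 17543.2272


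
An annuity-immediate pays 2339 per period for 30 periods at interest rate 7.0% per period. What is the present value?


PV = PMT * (1 - (1+i)^(-n)) / i
= 2339 * (1 - (1+0.07)^(-30)) / 0.07
= 2339 * (1 - 0.131367) / 0.07
= 2339 * 12.409041
= 29024.7473


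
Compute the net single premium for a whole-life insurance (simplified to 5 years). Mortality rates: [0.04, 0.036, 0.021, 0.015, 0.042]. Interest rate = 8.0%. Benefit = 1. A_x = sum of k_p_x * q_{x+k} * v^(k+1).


v = 0.925926
Year 0: k_p_x=1.0, q=0.04, term=0.037037
Year 1: k_p_x=0.96, q=0.036, term=0.02963
Year 2: k_p_x=0.92544, q=0.021, term=0.015428
Year 3: k_p_x=0.906006, q=0.015, term=0.009989
Year 4: k_p_x=0.892416, q=0.042, term=0.025509
A_x = 0.1176


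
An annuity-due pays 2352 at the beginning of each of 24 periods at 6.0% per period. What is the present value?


PV_due = PMT * (1-(1+i)^(-n))/i * (1+i)
PV_immediate = 29518.4409
PV_due = 29518.4409 * 1.06
= 31289.5474


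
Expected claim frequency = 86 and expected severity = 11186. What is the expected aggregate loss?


E[S] = E[N] * E[X]
= 86 * 11186
= 961996


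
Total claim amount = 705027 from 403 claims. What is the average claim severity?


severity = total / number
= 705027 / 403
= 1749.4467


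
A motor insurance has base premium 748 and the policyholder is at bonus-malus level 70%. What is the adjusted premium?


adjusted = base * BM_level / 100
= 748 * 70 / 100
= 748 * 0.7
= 523.6


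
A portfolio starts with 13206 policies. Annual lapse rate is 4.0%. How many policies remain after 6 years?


remaining = initial * (1 - lapse)^years
= 13206 * (1 - 0.04)^6
= 13206 * 0.782758
= 10337.0994


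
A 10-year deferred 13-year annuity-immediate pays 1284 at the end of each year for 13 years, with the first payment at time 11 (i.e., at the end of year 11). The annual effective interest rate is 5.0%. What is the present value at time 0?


PV at time 10 of the 13-year annuity-immediate:
a_n = 1284 * (1-(1+0.05)^(-13))/0.05 = 12061.3477
Discount back 10 years to time 0:
PV = 12061.3477 * (1+0.05)^(-10)
= 12061.3477 * 0.613913
= 7404.6212


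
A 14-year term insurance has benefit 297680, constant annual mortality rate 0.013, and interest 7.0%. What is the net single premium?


NSP = benefit * sum_{k=0}^{n-1} k_p_x * q * v^(k+1)
With constant q=0.013, v=0.934579
Sum = 0.106052
NSP = 297680 * 0.106052
= 31569.5295


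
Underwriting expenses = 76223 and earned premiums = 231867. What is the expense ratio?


Expense ratio = expenses / premiums
= 76223 / 231867
= 0.3287


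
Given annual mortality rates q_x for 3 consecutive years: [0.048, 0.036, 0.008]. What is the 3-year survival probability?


p_k = 1 - q_k for each year
Survival = product of (1 - q_k)
= 0.952 * 0.964 * 0.992
= 0.9104


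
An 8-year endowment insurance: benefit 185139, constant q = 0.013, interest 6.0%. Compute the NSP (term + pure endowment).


Term component = 14340.1369
Pure endowment = 8_p_x * v^8 * benefit = 0.900611 * 0.627412 * 185139 = 104613.6158
NSP = 118953.7527


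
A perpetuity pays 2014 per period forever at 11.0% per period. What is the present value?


PV = PMT / i
= 2014 / 0.11
= 18309.0909


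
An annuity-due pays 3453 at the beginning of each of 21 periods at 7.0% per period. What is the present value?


PV_due = PMT * (1-(1+i)^(-n))/i * (1+i)
PV_immediate = 37415.0759
PV_due = 37415.0759 * 1.07
= 40034.1312


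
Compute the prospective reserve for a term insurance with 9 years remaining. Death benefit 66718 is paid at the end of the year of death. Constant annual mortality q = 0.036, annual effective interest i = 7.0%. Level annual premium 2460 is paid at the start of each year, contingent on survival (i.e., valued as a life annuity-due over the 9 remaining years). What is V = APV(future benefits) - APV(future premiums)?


v = 1/(1+i) = 0.934579
APV(future benefits) per unit = sum_{k=0}^{8} k_p_x * q * v^(k+1) = 0.206811
APV(future benefits) = 66718 * 0.206811 = 13798.0204
Life annuity-due factor ä_{x:9} = sum_{k=0}^{8} k_p_x * v^k = 6.146884
APV(future premiums) = 2460 * 6.146884 = 15121.3355
V = 13798.0204 - 15121.3355
= -1323.315


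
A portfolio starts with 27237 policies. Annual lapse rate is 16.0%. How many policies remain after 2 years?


remaining = initial * (1 - lapse)^years
= 27237 * (1 - 0.16)^2
= 27237 * 0.7056
= 19218.4272


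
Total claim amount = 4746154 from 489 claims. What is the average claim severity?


severity = total / number
= 4746154 / 489
= 9705.8364


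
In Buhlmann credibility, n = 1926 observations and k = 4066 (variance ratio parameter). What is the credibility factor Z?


Z = n / (n + k)
= 1926 / (1926 + 4066)
= 1926 / 5992
= 0.3214


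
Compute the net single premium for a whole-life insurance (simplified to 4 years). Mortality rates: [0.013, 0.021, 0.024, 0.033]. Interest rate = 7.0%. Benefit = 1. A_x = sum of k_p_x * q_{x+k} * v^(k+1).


v = 0.934579
Year 0: k_p_x=1.0, q=0.013, term=0.01215
Year 1: k_p_x=0.987, q=0.021, term=0.018104
Year 2: k_p_x=0.966273, q=0.024, term=0.01893
Year 3: k_p_x=0.943082, q=0.033, term=0.023743
A_x = 0.0729


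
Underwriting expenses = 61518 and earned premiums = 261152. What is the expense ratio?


Expense ratio = expenses / premiums
= 61518 / 261152
= 0.2356


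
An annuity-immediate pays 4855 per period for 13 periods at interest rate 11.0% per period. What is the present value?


PV = PMT * (1 - (1+i)^(-n)) / i
= 4855 * (1 - (1+0.11)^(-13)) / 0.11
= 4855 * (1 - 0.257514) / 0.11
= 4855 * 6.74987
= 32770.6208


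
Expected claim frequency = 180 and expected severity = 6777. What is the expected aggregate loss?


E[S] = E[N] * E[X]
= 180 * 6777
= 1.2199e+06


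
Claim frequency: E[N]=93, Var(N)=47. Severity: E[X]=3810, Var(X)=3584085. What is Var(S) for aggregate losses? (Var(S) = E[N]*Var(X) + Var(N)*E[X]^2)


Var(S) = E[N]*Var(X) + Var(N)*E[X]^2
= 93*3584085 + 47*3810^2
= 333319905 + 682256700
= 1.0156e+09


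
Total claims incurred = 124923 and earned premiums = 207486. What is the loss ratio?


Loss ratio = claims / premiums
= 124923 / 207486
= 0.6021


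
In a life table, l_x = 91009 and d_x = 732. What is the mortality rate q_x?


q_x = d_x / l_x
= 732 / 91009
= 0.008


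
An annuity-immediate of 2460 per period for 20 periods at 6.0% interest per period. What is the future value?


FV = PMT * ((1+i)^n - 1) / i
= 2460 * ((1.06)^20 - 1) / 0.06
= 2460 * (3.207135 - 1) / 0.06
= 90492.5544


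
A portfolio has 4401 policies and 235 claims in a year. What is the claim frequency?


frequency = claims / policies
= 235 / 4401
= 0.0534


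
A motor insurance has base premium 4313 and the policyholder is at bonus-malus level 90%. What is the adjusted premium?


adjusted = base * BM_level / 100
= 4313 * 90 / 100
= 4313 * 0.9
= 3881.7


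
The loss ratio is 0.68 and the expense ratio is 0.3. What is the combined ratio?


Combined ratio = loss ratio + expense ratio
= 0.68 + 0.3
= 0.98


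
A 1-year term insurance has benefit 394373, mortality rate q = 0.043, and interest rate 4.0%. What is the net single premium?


NSP = benefit * q * v
v = 1/(1+i) = 0.961538
NSP = 394373 * 0.043 * 0.961538
= 16305.8067


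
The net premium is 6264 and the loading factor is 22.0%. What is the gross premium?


Gross = net * (1 + loading)
= 6264 * (1 + 0.22)
= 6264 * 1.22
= 7642.08


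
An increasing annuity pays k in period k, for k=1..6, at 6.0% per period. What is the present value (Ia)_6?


(Ia)_n = sum_{k=1}^{n} k * v^k, v = 1/(1+i)
v = 0.943396
Sum computed term by term:
(Ia)_6 = 16.3767


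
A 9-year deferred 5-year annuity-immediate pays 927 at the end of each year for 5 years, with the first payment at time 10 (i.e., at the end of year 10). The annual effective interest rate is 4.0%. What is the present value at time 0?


PV at time 9 of the 5-year annuity-immediate:
a_n = 927 * (1-(1+0.04)^(-5))/0.04 = 4126.8393
Discount back 9 years to time 0:
PV = 4126.8393 * (1+0.04)^(-9)
= 4126.8393 * 0.702587
= 2899.4626


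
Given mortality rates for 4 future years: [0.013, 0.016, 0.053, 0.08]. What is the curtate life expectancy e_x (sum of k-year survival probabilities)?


e_x = sum_{k=1}^{n} k_p_x
k_p_x values:
  1_p_x = 0.987
  2_p_x = 0.971208
  3_p_x = 0.919734
  4_p_x = 0.846155
e_x = 3.7241


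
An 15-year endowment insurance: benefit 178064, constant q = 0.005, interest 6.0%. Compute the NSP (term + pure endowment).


Term component = 8395.8255
Pure endowment = 15_p_x * v^15 * benefit = 0.927569 * 0.417265 * 178064 = 68918.2684
NSP = 77314.0939


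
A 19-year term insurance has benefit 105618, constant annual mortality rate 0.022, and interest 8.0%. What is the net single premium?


NSP = benefit * sum_{k=0}^{n-1} k_p_x * q * v^(k+1)
With constant q=0.022, v=0.925926
Sum = 0.182936
NSP = 105618 * 0.182936
= 19321.3786


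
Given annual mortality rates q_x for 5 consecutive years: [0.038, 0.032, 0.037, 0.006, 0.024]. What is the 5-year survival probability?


p_k = 1 - q_k for each year
Survival = product of (1 - q_k)
= 0.962 * 0.968 * 0.963 * 0.994 * 0.976
= 0.87


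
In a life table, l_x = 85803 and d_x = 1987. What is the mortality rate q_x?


q_x = d_x / l_x
= 1987 / 85803
= 0.0232


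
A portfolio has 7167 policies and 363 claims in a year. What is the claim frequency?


frequency = claims / policies
= 363 / 7167
= 0.0506


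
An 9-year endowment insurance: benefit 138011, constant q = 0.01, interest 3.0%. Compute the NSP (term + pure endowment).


Term component = 10346.1704
Pure endowment = 9_p_x * v^9 * benefit = 0.913517 * 0.766417 * 138011 = 96626.3182
NSP = 106972.4887


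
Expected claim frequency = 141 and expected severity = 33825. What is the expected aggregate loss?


E[S] = E[N] * E[X]
= 141 * 33825
= 4.7693e+06


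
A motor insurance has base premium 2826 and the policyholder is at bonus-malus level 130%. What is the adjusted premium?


adjusted = base * BM_level / 100
= 2826 * 130 / 100
= 2826 * 1.3
= 3673.8


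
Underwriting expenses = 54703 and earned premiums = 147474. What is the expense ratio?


Expense ratio = expenses / premiums
= 54703 / 147474
= 0.3709


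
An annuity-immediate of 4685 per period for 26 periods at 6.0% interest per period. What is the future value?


FV = PMT * ((1+i)^n - 1) / i
= 4685 * ((1.06)^26 - 1) / 0.06
= 4685 * (4.549383 - 1) / 0.06
= 277147.653


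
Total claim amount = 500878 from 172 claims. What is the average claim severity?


severity = total / number
= 500878 / 172
= 2912.0814


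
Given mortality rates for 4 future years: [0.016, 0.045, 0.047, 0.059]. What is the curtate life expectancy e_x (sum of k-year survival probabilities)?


e_x = sum_{k=1}^{n} k_p_x
k_p_x values:
  1_p_x = 0.984
  2_p_x = 0.93972
  3_p_x = 0.895553
  4_p_x = 0.842716
e_x = 3.662


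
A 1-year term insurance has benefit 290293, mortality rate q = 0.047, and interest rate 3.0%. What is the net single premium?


NSP = benefit * q * v
v = 1/(1+i) = 0.970874
NSP = 290293 * 0.047 * 0.970874
= 13246.3796


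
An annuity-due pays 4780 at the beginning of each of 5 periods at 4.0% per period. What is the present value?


PV_due = PMT * (1-(1+i)^(-n))/i * (1+i)
PV_immediate = 21279.7107
PV_due = 21279.7107 * 1.04
= 22130.8992


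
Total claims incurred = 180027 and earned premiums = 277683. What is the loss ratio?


Loss ratio = claims / premiums
= 180027 / 277683
= 0.6483


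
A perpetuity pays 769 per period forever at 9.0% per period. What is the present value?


PV = PMT / i
= 769 / 0.09
= 8544.4444


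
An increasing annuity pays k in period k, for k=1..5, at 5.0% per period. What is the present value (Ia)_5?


(Ia)_n = sum_{k=1}^{n} k * v^k, v = 1/(1+i)
v = 0.952381
Sum computed term by term:
(Ia)_5 = 12.5664


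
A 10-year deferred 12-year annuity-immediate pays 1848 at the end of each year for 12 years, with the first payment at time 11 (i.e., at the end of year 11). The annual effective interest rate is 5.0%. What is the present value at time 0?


PV at time 10 of the 12-year annuity-immediate:
a_n = 1848 * (1-(1+0.05)^(-12))/0.05 = 16379.289
Discount back 10 years to time 0:
PV = 16379.289 * (1+0.05)^(-10)
= 16379.289 * 0.613913
= 10055.4626


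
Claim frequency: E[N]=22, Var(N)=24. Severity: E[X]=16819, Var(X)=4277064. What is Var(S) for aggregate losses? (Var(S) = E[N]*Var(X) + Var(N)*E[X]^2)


Var(S) = E[N]*Var(X) + Var(N)*E[X]^2
= 22*4277064 + 24*16819^2
= 94095408 + 6789090264
= 6.8832e+09


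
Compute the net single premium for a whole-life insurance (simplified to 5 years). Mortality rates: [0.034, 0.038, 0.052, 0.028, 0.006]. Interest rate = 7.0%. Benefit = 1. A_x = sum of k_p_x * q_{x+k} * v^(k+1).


v = 0.934579
Year 0: k_p_x=1.0, q=0.034, term=0.031776
Year 1: k_p_x=0.966, q=0.038, term=0.032062
Year 2: k_p_x=0.929292, q=0.052, term=0.039446
Year 3: k_p_x=0.880969, q=0.028, term=0.018818
Year 4: k_p_x=0.856302, q=0.006, term=0.003663
A_x = 0.1258


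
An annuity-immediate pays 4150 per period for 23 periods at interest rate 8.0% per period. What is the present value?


PV = PMT * (1 - (1+i)^(-n)) / i
= 4150 * (1 - (1+0.08)^(-23)) / 0.08
= 4150 * (1 - 0.170315) / 0.08
= 4150 * 10.371059
= 43039.8946


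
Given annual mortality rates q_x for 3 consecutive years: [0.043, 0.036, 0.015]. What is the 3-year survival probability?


p_k = 1 - q_k for each year
Survival = product of (1 - q_k)
= 0.957 * 0.964 * 0.985
= 0.9087


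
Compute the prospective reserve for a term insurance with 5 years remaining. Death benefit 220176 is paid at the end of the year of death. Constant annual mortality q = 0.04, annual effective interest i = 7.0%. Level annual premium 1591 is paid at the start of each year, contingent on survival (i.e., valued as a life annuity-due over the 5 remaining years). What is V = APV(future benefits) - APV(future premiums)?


v = 1/(1+i) = 0.934579
APV(future benefits) per unit = sum_{k=0}^{4} k_p_x * q * v^(k+1) = 0.152237
APV(future benefits) = 220176 * 0.152237 = 33518.8365
Life annuity-due factor ä_{x:5} = sum_{k=0}^{4} k_p_x * v^k = 4.072328
APV(future premiums) = 1591 * 4.072328 = 6479.0737
V = 33518.8365 - 6479.0737
= 27039.7627


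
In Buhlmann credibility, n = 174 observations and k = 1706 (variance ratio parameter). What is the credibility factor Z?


Z = n / (n + k)
= 174 / (174 + 1706)
= 174 / 1880
= 0.0926


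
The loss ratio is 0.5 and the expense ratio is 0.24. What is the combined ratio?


Combined ratio = loss ratio + expense ratio
= 0.5 + 0.24
= 0.74


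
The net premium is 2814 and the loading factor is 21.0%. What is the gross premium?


Gross = net * (1 + loading)
= 2814 * (1 + 0.21)
= 2814 * 1.21
= 3404.94
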